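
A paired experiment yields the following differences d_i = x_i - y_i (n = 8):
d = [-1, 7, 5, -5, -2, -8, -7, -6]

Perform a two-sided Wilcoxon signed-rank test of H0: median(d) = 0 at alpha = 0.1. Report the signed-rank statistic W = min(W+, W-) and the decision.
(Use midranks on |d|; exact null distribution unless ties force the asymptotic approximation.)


Step 1: Drop any zero differences (none here) and take |d_i|.
|d| = [1, 7, 5, 5, 2, 8, 7, 6]
Step 2: Midrank |d_i| (ties get averaged ranks).
ranks: |1|->1, |7|->6.5, |5|->3.5, |5|->3.5, |2|->2, |8|->8, |7|->6.5, |6|->5
Step 3: Attach original signs; sum ranks with positive sign and with negative sign.
W+ = 6.5 + 3.5 = 10
W- = 1 + 3.5 + 2 + 8 + 6.5 + 5 = 26
(Check: W+ + W- = 36 should equal n(n+1)/2 = 36.)
Step 4: Test statistic W = min(W+, W-) = 10.
Step 5: Ties in |d|, so use the tie-corrected normal approximation.
        E[W] = n(n+1)/4 = 8*9/4 = 18.
        Tie groups: |d|=5 (t=2), |d|=7 (t=2); sum(t^3 - t) = 12.
        Var[W] = n(n+1)(2n+1)/24 - sum(t^3-t)/48 = 1224/24 - 12/48 = 50.75.
        z = (W - E[W]) / sqrt(Var[W]) = (10 - 18) / 7.1239 = -1.1230.
        Two-sided p = 2*Phi(z) = 0.261446.
Step 6: alpha = 0.1. fail to reject H0.

W+ = 10, W- = 26, W = min = 10, p = 0.261446, fail to reject H0.


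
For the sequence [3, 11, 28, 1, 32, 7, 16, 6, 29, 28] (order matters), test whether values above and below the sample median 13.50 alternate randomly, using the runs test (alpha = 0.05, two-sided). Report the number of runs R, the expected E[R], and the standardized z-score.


Step 1: Compute median = 13.50; label A = above, B = below.
Labels in order: BBABABABAA  (n_A = 5, n_B = 5)
Step 2: Count runs R = 8.
Step 3: Under H0 (random ordering), E[R] = 2*n_A*n_B/(n_A+n_B) + 1 = 2*5*5/10 + 1 = 6.0000.
        Var[R] = 2*n_A*n_B*(2*n_A*n_B - n_A - n_B) / ((n_A+n_B)^2 * (n_A+n_B-1)) = 2000/900 = 2.2222.
        SD[R] = 1.4907.
Step 4: Continuity-corrected z = (R - 0.5 - E[R]) / SD[R] = (8 - 0.5 - 6.0000) / 1.4907 = 1.0062.
Step 5: Two-sided p-value via normal approximation = 2*(1 - Phi(|z|)) = 0.314305.
Step 6: alpha = 0.05. fail to reject H0.

R = 8, z = 1.0062, p = 0.314305, fail to reject H0.


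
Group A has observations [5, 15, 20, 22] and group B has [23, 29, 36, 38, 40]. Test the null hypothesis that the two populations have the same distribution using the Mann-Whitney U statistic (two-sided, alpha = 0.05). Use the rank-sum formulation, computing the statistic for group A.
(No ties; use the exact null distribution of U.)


Step 1: Combine and sort all 9 observations; assign midranks.
sorted (value, group): (5,X), (15,X), (20,X), (22,X), (23,Y), (29,Y), (36,Y), (38,Y), (40,Y)
ranks: 5->1, 15->2, 20->3, 22->4, 23->5, 29->6, 36->7, 38->8, 40->9
Step 2: Rank sum for X: R1 = 1 + 2 + 3 + 4 = 10.
Step 3: U_X = R1 - n1(n1+1)/2 = 10 - 4*5/2 = 10 - 10 = 0.
       U_Y = n1*n2 - U_X = 20 - 0 = 20.
Step 4: No ties, so the exact null distribution of U (based on enumerating the C(9,4) = 126 equally likely rank assignments) gives the two-sided p-value.
Step 5: p-value = 0.015873; compare to alpha = 0.05. reject H0.

U_X = 0, p = 0.015873, reject H0 at alpha = 0.05.


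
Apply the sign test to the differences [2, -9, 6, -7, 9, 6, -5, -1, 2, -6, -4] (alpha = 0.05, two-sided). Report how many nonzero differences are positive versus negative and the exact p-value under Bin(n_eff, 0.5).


Step 1: Discard zero differences. Original n = 11; n_eff = number of nonzero differences = 11.
Nonzero differences (with sign): +2, -9, +6, -7, +9, +6, -5, -1, +2, -6, -4
Step 2: Count signs: positive = 5, negative = 6.
Step 3: Under H0: P(positive) = 0.5, so the number of positives S ~ Bin(11, 0.5).
Step 4: Two-sided exact p-value = sum of Bin(11,0.5) probabilities at or below the observed probability = 1.000000.
Step 5: alpha = 0.05. fail to reject H0.

n_eff = 11, pos = 5, neg = 6, p = 1.000000, fail to reject H0.


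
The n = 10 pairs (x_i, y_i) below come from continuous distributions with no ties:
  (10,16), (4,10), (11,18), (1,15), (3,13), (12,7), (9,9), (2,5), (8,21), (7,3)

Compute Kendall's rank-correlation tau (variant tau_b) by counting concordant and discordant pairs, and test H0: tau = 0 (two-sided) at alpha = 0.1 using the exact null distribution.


Step 1: Enumerate the 45 unordered pairs (i,j) with i<j and classify each by sign(x_j-x_i) * sign(y_j-y_i).
  (1,2):dx=-6,dy=-6->C; (1,3):dx=+1,dy=+2->C; (1,4):dx=-9,dy=-1->C; (1,5):dx=-7,dy=-3->C
  (1,6):dx=+2,dy=-9->D; (1,7):dx=-1,dy=-7->C; (1,8):dx=-8,dy=-11->C; (1,9):dx=-2,dy=+5->D
  (1,10):dx=-3,dy=-13->C; (2,3):dx=+7,dy=+8->C; (2,4):dx=-3,dy=+5->D; (2,5):dx=-1,dy=+3->D
  (2,6):dx=+8,dy=-3->D; (2,7):dx=+5,dy=-1->D; (2,8):dx=-2,dy=-5->C; (2,9):dx=+4,dy=+11->C
  (2,10):dx=+3,dy=-7->D; (3,4):dx=-10,dy=-3->C; (3,5):dx=-8,dy=-5->C; (3,6):dx=+1,dy=-11->D
  (3,7):dx=-2,dy=-9->C; (3,8):dx=-9,dy=-13->C; (3,9):dx=-3,dy=+3->D; (3,10):dx=-4,dy=-15->C
  (4,5):dx=+2,dy=-2->D; (4,6):dx=+11,dy=-8->D; (4,7):dx=+8,dy=-6->D; (4,8):dx=+1,dy=-10->D
  (4,9):dx=+7,dy=+6->C; (4,10):dx=+6,dy=-12->D; (5,6):dx=+9,dy=-6->D; (5,7):dx=+6,dy=-4->D
  (5,8):dx=-1,dy=-8->C; (5,9):dx=+5,dy=+8->C; (5,10):dx=+4,dy=-10->D; (6,7):dx=-3,dy=+2->D
  (6,8):dx=-10,dy=-2->C; (6,9):dx=-4,dy=+14->D; (6,10):dx=-5,dy=-4->C; (7,8):dx=-7,dy=-4->C
  (7,9):dx=-1,dy=+12->D; (7,10):dx=-2,dy=-6->C; (8,9):dx=+6,dy=+16->C; (8,10):dx=+5,dy=-2->D
  (9,10):dx=-1,dy=-18->C
Step 2: C = 24, D = 21, total pairs = 45.
Step 3: tau = (C - D)/(n(n-1)/2) = (24 - 21)/45 = 0.066667.
Step 4: Exact two-sided p-value (enumerate n! = 3628800 permutations of y under H0): p = 0.861801.
Step 5: alpha = 0.1. fail to reject H0.

tau_b = 0.0667 (C=24, D=21), p = 0.861801, fail to reject H0.


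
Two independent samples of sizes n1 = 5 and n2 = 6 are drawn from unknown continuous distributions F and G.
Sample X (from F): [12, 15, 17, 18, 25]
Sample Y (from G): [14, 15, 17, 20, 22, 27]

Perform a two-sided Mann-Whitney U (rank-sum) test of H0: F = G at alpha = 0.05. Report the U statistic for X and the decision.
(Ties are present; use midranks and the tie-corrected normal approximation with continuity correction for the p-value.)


Step 1: Combine and sort all 11 observations; assign midranks.
sorted (value, group): (12,X), (14,Y), (15,X), (15,Y), (17,X), (17,Y), (18,X), (20,Y), (22,Y), (25,X), (27,Y)
ranks: 12->1, 14->2, 15->3.5, 15->3.5, 17->5.5, 17->5.5, 18->7, 20->8, 22->9, 25->10, 27->11
Step 2: Rank sum for X: R1 = 1 + 3.5 + 5.5 + 7 + 10 = 27.
Step 3: U_X = R1 - n1(n1+1)/2 = 27 - 5*6/2 = 27 - 15 = 12.
       U_Y = n1*n2 - U_X = 30 - 12 = 18.
Step 4: Ties are present, so use the tie-corrected normal approximation (with continuity correction) for the p-value.
Step 5: p-value = 0.646576; compare to alpha = 0.05. fail to reject H0.

U_X = 12, p = 0.646576, fail to reject H0 at alpha = 0.05.


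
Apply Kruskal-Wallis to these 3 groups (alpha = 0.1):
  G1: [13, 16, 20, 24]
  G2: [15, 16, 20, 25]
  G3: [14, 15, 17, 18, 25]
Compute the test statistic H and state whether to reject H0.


Step 1: Combine all N = 13 observations and assign midranks.
sorted (value, group, rank): (13,G1,1), (14,G3,2), (15,G2,3.5), (15,G3,3.5), (16,G1,5.5), (16,G2,5.5), (17,G3,7), (18,G3,8), (20,G1,9.5), (20,G2,9.5), (24,G1,11), (25,G2,12.5), (25,G3,12.5)
Step 2: Sum ranks within each group.
R_1 = 27 (n_1 = 4)
R_2 = 31 (n_2 = 4)
R_3 = 33 (n_3 = 5)
Step 3: H = 12/(N(N+1)) * sum(R_i^2/n_i) - 3(N+1)
     = 12/(13*14) * (27^2/4 + 31^2/4 + 33^2/5) - 3*14
     = 0.065934 * 640.3 - 42
     = 0.217582.
Step 4: Ties present; correction factor C = 1 - 24/(13^3 - 13) = 0.989011. Corrected H = 0.217582 / 0.989011 = 0.220000.
Step 5: Under H0, H ~ chi^2(2); p-value = 0.895834.
Step 6: alpha = 0.1. fail to reject H0.

H = 0.2200, df = 2, p = 0.895834, fail to reject H0.


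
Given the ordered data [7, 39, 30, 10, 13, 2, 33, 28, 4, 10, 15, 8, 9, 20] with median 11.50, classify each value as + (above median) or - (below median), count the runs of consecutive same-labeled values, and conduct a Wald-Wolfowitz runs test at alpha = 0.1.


Step 1: Compute median = 11.50; label A = above, B = below.
Labels in order: BAABABAABBABBA  (n_A = 7, n_B = 7)
Step 2: Count runs R = 10.
Step 3: Under H0 (random ordering), E[R] = 2*n_A*n_B/(n_A+n_B) + 1 = 2*7*7/14 + 1 = 8.0000.
        Var[R] = 2*n_A*n_B*(2*n_A*n_B - n_A - n_B) / ((n_A+n_B)^2 * (n_A+n_B-1)) = 8232/2548 = 3.2308.
        SD[R] = 1.7974.
Step 4: Continuity-corrected z = (R - 0.5 - E[R]) / SD[R] = (10 - 0.5 - 8.0000) / 1.7974 = 0.8345.
Step 5: Two-sided p-value via normal approximation = 2*(1 - Phi(|z|)) = 0.403986.
Step 6: alpha = 0.1. fail to reject H0.

R = 10, z = 0.8345, p = 0.403986, fail to reject H0.


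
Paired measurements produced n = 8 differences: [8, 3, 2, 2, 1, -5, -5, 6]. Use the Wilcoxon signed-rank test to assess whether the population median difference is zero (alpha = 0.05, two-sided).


Step 1: Drop any zero differences (none here) and take |d_i|.
|d| = [8, 3, 2, 2, 1, 5, 5, 6]
Step 2: Midrank |d_i| (ties get averaged ranks).
ranks: |8|->8, |3|->4, |2|->2.5, |2|->2.5, |1|->1, |5|->5.5, |5|->5.5, |6|->7
Step 3: Attach original signs; sum ranks with positive sign and with negative sign.
W+ = 8 + 4 + 2.5 + 2.5 + 1 + 7 = 25
W- = 5.5 + 5.5 = 11
(Check: W+ + W- = 36 should equal n(n+1)/2 = 36.)
Step 4: Test statistic W = min(W+, W-) = 11.
Step 5: Ties in |d|, so use the tie-corrected normal approximation.
        E[W] = n(n+1)/4 = 8*9/4 = 18.
        Tie groups: |d|=2 (t=2), |d|=5 (t=2); sum(t^3 - t) = 12.
        Var[W] = n(n+1)(2n+1)/24 - sum(t^3-t)/48 = 1224/24 - 12/48 = 50.75.
        z = (W - E[W]) / sqrt(Var[W]) = (11 - 18) / 7.1239 = -0.9826.
        Two-sided p = 2*Phi(z) = 0.325801.
Step 6: alpha = 0.05. fail to reject H0.

W+ = 25, W- = 11, W = min = 11, p = 0.325801, fail to reject H0.


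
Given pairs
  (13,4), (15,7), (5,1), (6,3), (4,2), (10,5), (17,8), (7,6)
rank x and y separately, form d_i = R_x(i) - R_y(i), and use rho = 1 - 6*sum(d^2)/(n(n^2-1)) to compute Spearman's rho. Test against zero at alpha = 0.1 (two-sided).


Step 1: Rank x and y separately (midranks; no ties here).
rank(x): 13->6, 15->7, 5->2, 6->3, 4->1, 10->5, 17->8, 7->4
rank(y): 4->4, 7->7, 1->1, 3->3, 2->2, 5->5, 8->8, 6->6
Step 2: d_i = R_x(i) - R_y(i); compute d_i^2.
  (6-4)^2=4, (7-7)^2=0, (2-1)^2=1, (3-3)^2=0, (1-2)^2=1, (5-5)^2=0, (8-8)^2=0, (4-6)^2=4
sum(d^2) = 10.
Step 3: rho = 1 - 6*10 / (8*(8^2 - 1)) = 1 - 60/504 = 0.880952.
Step 4: Under H0, t = rho * sqrt((n-2)/(1-rho^2)) = 4.5601 ~ t(6).
Step 5: Two-sided p-value from the t-distribution with 6 df = 0.003850.
Step 6: alpha = 0.1. reject H0.

rho = 0.8810, p = 0.003850, reject H0 at alpha = 0.1.


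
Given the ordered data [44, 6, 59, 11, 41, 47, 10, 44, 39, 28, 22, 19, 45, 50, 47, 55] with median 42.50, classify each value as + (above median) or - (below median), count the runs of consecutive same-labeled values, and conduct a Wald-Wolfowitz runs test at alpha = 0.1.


Step 1: Compute median = 42.50; label A = above, B = below.
Labels in order: ABABBABABBBBAAAA  (n_A = 8, n_B = 8)
Step 2: Count runs R = 9.
Step 3: Under H0 (random ordering), E[R] = 2*n_A*n_B/(n_A+n_B) + 1 = 2*8*8/16 + 1 = 9.0000.
        Var[R] = 2*n_A*n_B*(2*n_A*n_B - n_A - n_B) / ((n_A+n_B)^2 * (n_A+n_B-1)) = 14336/3840 = 3.7333.
        SD[R] = 1.9322.
Step 4: R = E[R], so z = 0 with no continuity correction.
Step 5: Two-sided p-value via normal approximation = 2*(1 - Phi(|z|)) = 1.000000.
Step 6: alpha = 0.1. fail to reject H0.

R = 9, z = 0.0000, p = 1.000000, fail to reject H0.


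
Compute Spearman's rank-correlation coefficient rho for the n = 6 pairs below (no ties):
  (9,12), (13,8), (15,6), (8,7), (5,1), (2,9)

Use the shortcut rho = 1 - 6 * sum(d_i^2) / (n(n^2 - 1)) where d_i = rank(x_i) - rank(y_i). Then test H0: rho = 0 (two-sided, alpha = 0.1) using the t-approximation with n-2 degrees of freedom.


Step 1: Rank x and y separately (midranks; no ties here).
rank(x): 9->4, 13->5, 15->6, 8->3, 5->2, 2->1
rank(y): 12->6, 8->4, 6->2, 7->3, 1->1, 9->5
Step 2: d_i = R_x(i) - R_y(i); compute d_i^2.
  (4-6)^2=4, (5-4)^2=1, (6-2)^2=16, (3-3)^2=0, (2-1)^2=1, (1-5)^2=16
sum(d^2) = 38.
Step 3: rho = 1 - 6*38 / (6*(6^2 - 1)) = 1 - 228/210 = -0.085714.
Step 4: Under H0, t = rho * sqrt((n-2)/(1-rho^2)) = -0.1721 ~ t(4).
Step 5: Two-sided p-value from the t-distribution with 4 df = 0.871743.
Step 6: alpha = 0.1. fail to reject H0.

rho = -0.0857, p = 0.871743, fail to reject H0 at alpha = 0.1.


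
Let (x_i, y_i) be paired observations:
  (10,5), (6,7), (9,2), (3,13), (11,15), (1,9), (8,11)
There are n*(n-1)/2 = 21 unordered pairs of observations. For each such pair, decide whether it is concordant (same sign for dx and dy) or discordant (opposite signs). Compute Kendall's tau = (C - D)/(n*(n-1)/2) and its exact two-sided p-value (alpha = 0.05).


Step 1: Enumerate the 21 unordered pairs (i,j) with i<j and classify each by sign(x_j-x_i) * sign(y_j-y_i).
  (1,2):dx=-4,dy=+2->D; (1,3):dx=-1,dy=-3->C; (1,4):dx=-7,dy=+8->D; (1,5):dx=+1,dy=+10->C
  (1,6):dx=-9,dy=+4->D; (1,7):dx=-2,dy=+6->D; (2,3):dx=+3,dy=-5->D; (2,4):dx=-3,dy=+6->D
  (2,5):dx=+5,dy=+8->C; (2,6):dx=-5,dy=+2->D; (2,7):dx=+2,dy=+4->C; (3,4):dx=-6,dy=+11->D
  (3,5):dx=+2,dy=+13->C; (3,6):dx=-8,dy=+7->D; (3,7):dx=-1,dy=+9->D; (4,5):dx=+8,dy=+2->C
  (4,6):dx=-2,dy=-4->C; (4,7):dx=+5,dy=-2->D; (5,6):dx=-10,dy=-6->C; (5,7):dx=-3,dy=-4->C
  (6,7):dx=+7,dy=+2->C
Step 2: C = 10, D = 11, total pairs = 21.
Step 3: tau = (C - D)/(n(n-1)/2) = (10 - 11)/21 = -0.047619.
Step 4: Exact two-sided p-value (enumerate n! = 5040 permutations of y under H0): p = 1.000000.
Step 5: alpha = 0.05. fail to reject H0.

tau_b = -0.0476 (C=10, D=11), p = 1.000000, fail to reject H0.


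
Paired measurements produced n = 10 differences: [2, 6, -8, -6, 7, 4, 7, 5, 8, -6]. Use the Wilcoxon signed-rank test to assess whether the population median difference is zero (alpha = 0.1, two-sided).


Step 1: Drop any zero differences (none here) and take |d_i|.
|d| = [2, 6, 8, 6, 7, 4, 7, 5, 8, 6]
Step 2: Midrank |d_i| (ties get averaged ranks).
ranks: |2|->1, |6|->5, |8|->9.5, |6|->5, |7|->7.5, |4|->2, |7|->7.5, |5|->3, |8|->9.5, |6|->5
Step 3: Attach original signs; sum ranks with positive sign and with negative sign.
W+ = 1 + 5 + 7.5 + 2 + 7.5 + 3 + 9.5 = 35.5
W- = 9.5 + 5 + 5 = 19.5
(Check: W+ + W- = 55 should equal n(n+1)/2 = 55.)
Step 4: Test statistic W = min(W+, W-) = 19.5.
Step 5: Ties in |d|, so use the tie-corrected normal approximation.
        E[W] = n(n+1)/4 = 10*11/4 = 27.5.
        Tie groups: |d|=6 (t=3), |d|=7 (t=2), |d|=8 (t=2); sum(t^3 - t) = 36.
        Var[W] = n(n+1)(2n+1)/24 - sum(t^3-t)/48 = 2310/24 - 36/48 = 95.5.
        z = (W - E[W]) / sqrt(Var[W]) = (19.5 - 27.5) / 9.7724 = -0.8186.
        Two-sided p = 2*Phi(z) = 0.412997.
Step 6: alpha = 0.1. fail to reject H0.

W+ = 35.5, W- = 19.5, W = min = 19.5, p = 0.412997, fail to reject H0.


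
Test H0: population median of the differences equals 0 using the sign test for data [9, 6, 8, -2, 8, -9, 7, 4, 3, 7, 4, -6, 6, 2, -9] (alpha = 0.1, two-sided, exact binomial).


Step 1: Discard zero differences. Original n = 15; n_eff = number of nonzero differences = 15.
Nonzero differences (with sign): +9, +6, +8, -2, +8, -9, +7, +4, +3, +7, +4, -6, +6, +2, -9
Step 2: Count signs: positive = 11, negative = 4.
Step 3: Under H0: P(positive) = 0.5, so the number of positives S ~ Bin(15, 0.5).
Step 4: Two-sided exact p-value = sum of Bin(15,0.5) probabilities at or below the observed probability = 0.118469.
Step 5: alpha = 0.1. fail to reject H0.

n_eff = 15, pos = 11, neg = 4, p = 0.118469, fail to reject H0.


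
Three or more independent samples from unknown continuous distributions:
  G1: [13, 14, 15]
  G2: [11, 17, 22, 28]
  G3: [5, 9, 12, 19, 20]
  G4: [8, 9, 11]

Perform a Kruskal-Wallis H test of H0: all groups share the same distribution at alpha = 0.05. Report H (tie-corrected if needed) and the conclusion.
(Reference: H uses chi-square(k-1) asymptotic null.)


Step 1: Combine all N = 15 observations and assign midranks.
sorted (value, group, rank): (5,G3,1), (8,G4,2), (9,G3,3.5), (9,G4,3.5), (11,G2,5.5), (11,G4,5.5), (12,G3,7), (13,G1,8), (14,G1,9), (15,G1,10), (17,G2,11), (19,G3,12), (20,G3,13), (22,G2,14), (28,G2,15)
Step 2: Sum ranks within each group.
R_1 = 27 (n_1 = 3)
R_2 = 45.5 (n_2 = 4)
R_3 = 36.5 (n_3 = 5)
R_4 = 11 (n_4 = 3)
Step 3: H = 12/(N(N+1)) * sum(R_i^2/n_i) - 3(N+1)
     = 12/(15*16) * (27^2/3 + 45.5^2/4 + 36.5^2/5 + 11^2/3) - 3*16
     = 0.050000 * 1067.35 - 48
     = 5.367292.
Step 4: Ties present; correction factor C = 1 - 12/(15^3 - 15) = 0.996429. Corrected H = 5.367292 / 0.996429 = 5.386529.
Step 5: Under H0, H ~ chi^2(3); p-value = 0.145585.
Step 6: alpha = 0.05. fail to reject H0.

H = 5.3865, df = 3, p = 0.145585, fail to reject H0.


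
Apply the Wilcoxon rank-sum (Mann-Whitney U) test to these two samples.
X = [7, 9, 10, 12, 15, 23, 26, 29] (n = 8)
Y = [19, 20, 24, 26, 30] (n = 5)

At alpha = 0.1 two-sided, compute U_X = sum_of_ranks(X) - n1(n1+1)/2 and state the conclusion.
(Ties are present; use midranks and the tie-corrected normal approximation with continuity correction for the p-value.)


Step 1: Combine and sort all 13 observations; assign midranks.
sorted (value, group): (7,X), (9,X), (10,X), (12,X), (15,X), (19,Y), (20,Y), (23,X), (24,Y), (26,X), (26,Y), (29,X), (30,Y)
ranks: 7->1, 9->2, 10->3, 12->4, 15->5, 19->6, 20->7, 23->8, 24->9, 26->10.5, 26->10.5, 29->12, 30->13
Step 2: Rank sum for X: R1 = 1 + 2 + 3 + 4 + 5 + 8 + 10.5 + 12 = 45.5.
Step 3: U_X = R1 - n1(n1+1)/2 = 45.5 - 8*9/2 = 45.5 - 36 = 9.5.
       U_Y = n1*n2 - U_X = 40 - 9.5 = 30.5.
Step 4: Ties are present, so use the tie-corrected normal approximation (with continuity correction) for the p-value.
Step 5: p-value = 0.142685; compare to alpha = 0.1. fail to reject H0.

U_X = 9.5, p = 0.142685, fail to reject H0 at alpha = 0.1.


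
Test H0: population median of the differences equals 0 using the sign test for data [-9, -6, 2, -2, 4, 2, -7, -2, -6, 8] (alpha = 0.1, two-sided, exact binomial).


Step 1: Discard zero differences. Original n = 10; n_eff = number of nonzero differences = 10.
Nonzero differences (with sign): -9, -6, +2, -2, +4, +2, -7, -2, -6, +8
Step 2: Count signs: positive = 4, negative = 6.
Step 3: Under H0: P(positive) = 0.5, so the number of positives S ~ Bin(10, 0.5).
Step 4: Two-sided exact p-value = sum of Bin(10,0.5) probabilities at or below the observed probability = 0.753906.
Step 5: alpha = 0.1. fail to reject H0.

n_eff = 10, pos = 4, neg = 6, p = 0.753906, fail to reject H0.


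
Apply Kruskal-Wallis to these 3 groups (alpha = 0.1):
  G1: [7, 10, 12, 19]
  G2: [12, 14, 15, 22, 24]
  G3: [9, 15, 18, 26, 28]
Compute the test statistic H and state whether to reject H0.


Step 1: Combine all N = 14 observations and assign midranks.
sorted (value, group, rank): (7,G1,1), (9,G3,2), (10,G1,3), (12,G1,4.5), (12,G2,4.5), (14,G2,6), (15,G2,7.5), (15,G3,7.5), (18,G3,9), (19,G1,10), (22,G2,11), (24,G2,12), (26,G3,13), (28,G3,14)
Step 2: Sum ranks within each group.
R_1 = 18.5 (n_1 = 4)
R_2 = 41 (n_2 = 5)
R_3 = 45.5 (n_3 = 5)
Step 3: H = 12/(N(N+1)) * sum(R_i^2/n_i) - 3(N+1)
     = 12/(14*15) * (18.5^2/4 + 41^2/5 + 45.5^2/5) - 3*15
     = 0.057143 * 835.812 - 45
     = 2.760714.
Step 4: Ties present; correction factor C = 1 - 12/(14^3 - 14) = 0.995604. Corrected H = 2.760714 / 0.995604 = 2.772903.
Step 5: Under H0, H ~ chi^2(2); p-value = 0.249961.
Step 6: alpha = 0.1. fail to reject H0.

H = 2.7729, df = 2, p = 0.249961, fail to reject H0.


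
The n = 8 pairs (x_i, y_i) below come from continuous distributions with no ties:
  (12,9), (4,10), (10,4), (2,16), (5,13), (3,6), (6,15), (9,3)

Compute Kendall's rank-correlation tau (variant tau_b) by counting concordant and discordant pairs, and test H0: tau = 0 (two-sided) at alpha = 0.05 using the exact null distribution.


Step 1: Enumerate the 28 unordered pairs (i,j) with i<j and classify each by sign(x_j-x_i) * sign(y_j-y_i).
  (1,2):dx=-8,dy=+1->D; (1,3):dx=-2,dy=-5->C; (1,4):dx=-10,dy=+7->D; (1,5):dx=-7,dy=+4->D
  (1,6):dx=-9,dy=-3->C; (1,7):dx=-6,dy=+6->D; (1,8):dx=-3,dy=-6->C; (2,3):dx=+6,dy=-6->D
  (2,4):dx=-2,dy=+6->D; (2,5):dx=+1,dy=+3->C; (2,6):dx=-1,dy=-4->C; (2,7):dx=+2,dy=+5->C
  (2,8):dx=+5,dy=-7->D; (3,4):dx=-8,dy=+12->D; (3,5):dx=-5,dy=+9->D; (3,6):dx=-7,dy=+2->D
  (3,7):dx=-4,dy=+11->D; (3,8):dx=-1,dy=-1->C; (4,5):dx=+3,dy=-3->D; (4,6):dx=+1,dy=-10->D
  (4,7):dx=+4,dy=-1->D; (4,8):dx=+7,dy=-13->D; (5,6):dx=-2,dy=-7->C; (5,7):dx=+1,dy=+2->C
  (5,8):dx=+4,dy=-10->D; (6,7):dx=+3,dy=+9->C; (6,8):dx=+6,dy=-3->D; (7,8):dx=+3,dy=-12->D
Step 2: C = 10, D = 18, total pairs = 28.
Step 3: tau = (C - D)/(n(n-1)/2) = (10 - 18)/28 = -0.285714.
Step 4: Exact two-sided p-value (enumerate n! = 40320 permutations of y under H0): p = 0.398760.
Step 5: alpha = 0.05. fail to reject H0.

tau_b = -0.2857 (C=10, D=18), p = 0.398760, fail to reject H0.


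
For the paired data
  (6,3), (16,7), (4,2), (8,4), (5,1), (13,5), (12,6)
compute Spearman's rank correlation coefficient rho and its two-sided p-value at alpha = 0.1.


Step 1: Rank x and y separately (midranks; no ties here).
rank(x): 6->3, 16->7, 4->1, 8->4, 5->2, 13->6, 12->5
rank(y): 3->3, 7->7, 2->2, 4->4, 1->1, 5->5, 6->6
Step 2: d_i = R_x(i) - R_y(i); compute d_i^2.
  (3-3)^2=0, (7-7)^2=0, (1-2)^2=1, (4-4)^2=0, (2-1)^2=1, (6-5)^2=1, (5-6)^2=1
sum(d^2) = 4.
Step 3: rho = 1 - 6*4 / (7*(7^2 - 1)) = 1 - 24/336 = 0.928571.
Step 4: Under H0, t = rho * sqrt((n-2)/(1-rho^2)) = 5.5943 ~ t(5).
Step 5: Two-sided p-value from the t-distribution with 5 df = 0.002519.
Step 6: alpha = 0.1. reject H0.

rho = 0.9286, p = 0.002519, reject H0 at alpha = 0.1.


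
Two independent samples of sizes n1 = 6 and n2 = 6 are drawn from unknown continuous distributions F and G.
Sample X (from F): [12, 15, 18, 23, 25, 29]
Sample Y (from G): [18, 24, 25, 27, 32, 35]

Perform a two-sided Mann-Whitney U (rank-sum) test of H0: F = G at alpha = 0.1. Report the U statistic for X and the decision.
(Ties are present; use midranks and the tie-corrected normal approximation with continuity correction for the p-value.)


Step 1: Combine and sort all 12 observations; assign midranks.
sorted (value, group): (12,X), (15,X), (18,X), (18,Y), (23,X), (24,Y), (25,X), (25,Y), (27,Y), (29,X), (32,Y), (35,Y)
ranks: 12->1, 15->2, 18->3.5, 18->3.5, 23->5, 24->6, 25->7.5, 25->7.5, 27->9, 29->10, 32->11, 35->12
Step 2: Rank sum for X: R1 = 1 + 2 + 3.5 + 5 + 7.5 + 10 = 29.
Step 3: U_X = R1 - n1(n1+1)/2 = 29 - 6*7/2 = 29 - 21 = 8.
       U_Y = n1*n2 - U_X = 36 - 8 = 28.
Step 4: Ties are present, so use the tie-corrected normal approximation (with continuity correction) for the p-value.
Step 5: p-value = 0.126869; compare to alpha = 0.1. fail to reject H0.

U_X = 8, p = 0.126869, fail to reject H0 at alpha = 0.1.


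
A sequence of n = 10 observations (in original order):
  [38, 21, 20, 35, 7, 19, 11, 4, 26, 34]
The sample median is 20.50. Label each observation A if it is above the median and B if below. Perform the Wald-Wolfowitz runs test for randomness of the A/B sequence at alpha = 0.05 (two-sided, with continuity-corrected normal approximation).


Step 1: Compute median = 20.50; label A = above, B = below.
Labels in order: AABABBBBAA  (n_A = 5, n_B = 5)
Step 2: Count runs R = 5.
Step 3: Under H0 (random ordering), E[R] = 2*n_A*n_B/(n_A+n_B) + 1 = 2*5*5/10 + 1 = 6.0000.
        Var[R] = 2*n_A*n_B*(2*n_A*n_B - n_A - n_B) / ((n_A+n_B)^2 * (n_A+n_B-1)) = 2000/900 = 2.2222.
        SD[R] = 1.4907.
Step 4: Continuity-corrected z = (R + 0.5 - E[R]) / SD[R] = (5 + 0.5 - 6.0000) / 1.4907 = -0.3354.
Step 5: Two-sided p-value via normal approximation = 2*(1 - Phi(|z|)) = 0.737316.
Step 6: alpha = 0.05. fail to reject H0.

R = 5, z = -0.3354, p = 0.737316, fail to reject H0.


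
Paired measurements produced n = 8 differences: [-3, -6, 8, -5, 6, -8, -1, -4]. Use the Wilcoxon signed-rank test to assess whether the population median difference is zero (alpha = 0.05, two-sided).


Step 1: Drop any zero differences (none here) and take |d_i|.
|d| = [3, 6, 8, 5, 6, 8, 1, 4]
Step 2: Midrank |d_i| (ties get averaged ranks).
ranks: |3|->2, |6|->5.5, |8|->7.5, |5|->4, |6|->5.5, |8|->7.5, |1|->1, |4|->3
Step 3: Attach original signs; sum ranks with positive sign and with negative sign.
W+ = 7.5 + 5.5 = 13
W- = 2 + 5.5 + 4 + 7.5 + 1 + 3 = 23
(Check: W+ + W- = 36 should equal n(n+1)/2 = 36.)
Step 4: Test statistic W = min(W+, W-) = 13.
Step 5: Ties in |d|, so use the tie-corrected normal approximation.
        E[W] = n(n+1)/4 = 8*9/4 = 18.
        Tie groups: |d|=6 (t=2), |d|=8 (t=2); sum(t^3 - t) = 12.
        Var[W] = n(n+1)(2n+1)/24 - sum(t^3-t)/48 = 1224/24 - 12/48 = 50.75.
        z = (W - E[W]) / sqrt(Var[W]) = (13 - 18) / 7.1239 = -0.7019.
        Two-sided p = 2*Phi(z) = 0.482765.
Step 6: alpha = 0.05. fail to reject H0.

W+ = 13, W- = 23, W = min = 13, p = 0.482765, fail to reject H0.


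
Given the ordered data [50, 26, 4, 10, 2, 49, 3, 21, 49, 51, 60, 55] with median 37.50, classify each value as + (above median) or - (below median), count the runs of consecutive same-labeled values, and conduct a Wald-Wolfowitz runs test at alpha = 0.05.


Step 1: Compute median = 37.50; label A = above, B = below.
Labels in order: ABBBBABBAAAA  (n_A = 6, n_B = 6)
Step 2: Count runs R = 5.
Step 3: Under H0 (random ordering), E[R] = 2*n_A*n_B/(n_A+n_B) + 1 = 2*6*6/12 + 1 = 7.0000.
        Var[R] = 2*n_A*n_B*(2*n_A*n_B - n_A - n_B) / ((n_A+n_B)^2 * (n_A+n_B-1)) = 4320/1584 = 2.7273.
        SD[R] = 1.6514.
Step 4: Continuity-corrected z = (R + 0.5 - E[R]) / SD[R] = (5 + 0.5 - 7.0000) / 1.6514 = -0.9083.
Step 5: Two-sided p-value via normal approximation = 2*(1 - Phi(|z|)) = 0.363722.
Step 6: alpha = 0.05. fail to reject H0.

R = 5, z = -0.9083, p = 0.363722, fail to reject H0.


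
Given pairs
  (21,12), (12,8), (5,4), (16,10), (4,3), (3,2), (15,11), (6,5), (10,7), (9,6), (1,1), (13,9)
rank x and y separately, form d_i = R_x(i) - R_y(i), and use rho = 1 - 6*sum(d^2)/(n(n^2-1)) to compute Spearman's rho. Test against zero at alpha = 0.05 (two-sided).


Step 1: Rank x and y separately (midranks; no ties here).
rank(x): 21->12, 12->8, 5->4, 16->11, 4->3, 3->2, 15->10, 6->5, 10->7, 9->6, 1->1, 13->9
rank(y): 12->12, 8->8, 4->4, 10->10, 3->3, 2->2, 11->11, 5->5, 7->7, 6->6, 1->1, 9->9
Step 2: d_i = R_x(i) - R_y(i); compute d_i^2.
  (12-12)^2=0, (8-8)^2=0, (4-4)^2=0, (11-10)^2=1, (3-3)^2=0, (2-2)^2=0, (10-11)^2=1, (5-5)^2=0, (7-7)^2=0, (6-6)^2=0, (1-1)^2=0, (9-9)^2=0
sum(d^2) = 2.
Step 3: rho = 1 - 6*2 / (12*(12^2 - 1)) = 1 - 12/1716 = 0.993007.
Step 4: Under H0, t = rho * sqrt((n-2)/(1-rho^2)) = 26.5990 ~ t(10).
Step 5: Two-sided p-value from the t-distribution with 10 df = 0.000000.
Step 6: alpha = 0.05. reject H0.

rho = 0.9930, p = 0.000000, reject H0 at alpha = 0.05.


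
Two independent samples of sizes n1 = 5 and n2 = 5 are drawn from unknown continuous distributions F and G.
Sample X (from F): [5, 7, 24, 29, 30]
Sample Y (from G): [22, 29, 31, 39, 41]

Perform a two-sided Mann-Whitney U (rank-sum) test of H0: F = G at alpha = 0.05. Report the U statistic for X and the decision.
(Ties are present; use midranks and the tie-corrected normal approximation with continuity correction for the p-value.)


Step 1: Combine and sort all 10 observations; assign midranks.
sorted (value, group): (5,X), (7,X), (22,Y), (24,X), (29,X), (29,Y), (30,X), (31,Y), (39,Y), (41,Y)
ranks: 5->1, 7->2, 22->3, 24->4, 29->5.5, 29->5.5, 30->7, 31->8, 39->9, 41->10
Step 2: Rank sum for X: R1 = 1 + 2 + 4 + 5.5 + 7 = 19.5.
Step 3: U_X = R1 - n1(n1+1)/2 = 19.5 - 5*6/2 = 19.5 - 15 = 4.5.
       U_Y = n1*n2 - U_X = 25 - 4.5 = 20.5.
Step 4: Ties are present, so use the tie-corrected normal approximation (with continuity correction) for the p-value.
Step 5: p-value = 0.116074; compare to alpha = 0.05. fail to reject H0.

U_X = 4.5, p = 0.116074, fail to reject H0 at alpha = 0.05.


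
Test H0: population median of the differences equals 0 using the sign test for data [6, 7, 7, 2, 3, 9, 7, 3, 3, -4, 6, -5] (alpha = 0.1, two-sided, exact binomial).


Step 1: Discard zero differences. Original n = 12; n_eff = number of nonzero differences = 12.
Nonzero differences (with sign): +6, +7, +7, +2, +3, +9, +7, +3, +3, -4, +6, -5
Step 2: Count signs: positive = 10, negative = 2.
Step 3: Under H0: P(positive) = 0.5, so the number of positives S ~ Bin(12, 0.5).
Step 4: Two-sided exact p-value = sum of Bin(12,0.5) probabilities at or below the observed probability = 0.038574.
Step 5: alpha = 0.1. reject H0.

n_eff = 12, pos = 10, neg = 2, p = 0.038574, reject H0.


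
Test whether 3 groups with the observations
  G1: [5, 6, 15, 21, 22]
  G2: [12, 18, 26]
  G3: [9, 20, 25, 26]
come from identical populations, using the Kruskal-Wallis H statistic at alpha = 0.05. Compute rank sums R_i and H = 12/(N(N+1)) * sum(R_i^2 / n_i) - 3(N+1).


Step 1: Combine all N = 12 observations and assign midranks.
sorted (value, group, rank): (5,G1,1), (6,G1,2), (9,G3,3), (12,G2,4), (15,G1,5), (18,G2,6), (20,G3,7), (21,G1,8), (22,G1,9), (25,G3,10), (26,G2,11.5), (26,G3,11.5)
Step 2: Sum ranks within each group.
R_1 = 25 (n_1 = 5)
R_2 = 21.5 (n_2 = 3)
R_3 = 31.5 (n_3 = 4)
Step 3: H = 12/(N(N+1)) * sum(R_i^2/n_i) - 3(N+1)
     = 12/(12*13) * (25^2/5 + 21.5^2/3 + 31.5^2/4) - 3*13
     = 0.076923 * 527.146 - 39
     = 1.549679.
Step 4: Ties present; correction factor C = 1 - 6/(12^3 - 12) = 0.996503. Corrected H = 1.549679 / 0.996503 = 1.555117.
Step 5: Under H0, H ~ chi^2(2); p-value = 0.459527.
Step 6: alpha = 0.05. fail to reject H0.

H = 1.5551, df = 2, p = 0.459527, fail to reject H0.


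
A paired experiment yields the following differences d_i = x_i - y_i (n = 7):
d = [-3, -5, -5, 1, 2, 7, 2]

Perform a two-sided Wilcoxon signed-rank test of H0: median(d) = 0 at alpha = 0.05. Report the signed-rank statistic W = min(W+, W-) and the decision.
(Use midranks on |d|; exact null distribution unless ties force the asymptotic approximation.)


Step 1: Drop any zero differences (none here) and take |d_i|.
|d| = [3, 5, 5, 1, 2, 7, 2]
Step 2: Midrank |d_i| (ties get averaged ranks).
ranks: |3|->4, |5|->5.5, |5|->5.5, |1|->1, |2|->2.5, |7|->7, |2|->2.5
Step 3: Attach original signs; sum ranks with positive sign and with negative sign.
W+ = 1 + 2.5 + 7 + 2.5 = 13
W- = 4 + 5.5 + 5.5 = 15
(Check: W+ + W- = 28 should equal n(n+1)/2 = 28.)
Step 4: Test statistic W = min(W+, W-) = 13.
Step 5: Ties in |d|, so use the tie-corrected normal approximation.
        E[W] = n(n+1)/4 = 7*8/4 = 14.
        Tie groups: |d|=2 (t=2), |d|=5 (t=2); sum(t^3 - t) = 12.
        Var[W] = n(n+1)(2n+1)/24 - sum(t^3-t)/48 = 840/24 - 12/48 = 34.75.
        z = (W - E[W]) / sqrt(Var[W]) = (13 - 14) / 5.8949 = -0.1696.
        Two-sided p = 2*Phi(z) = 0.865295.
Step 6: alpha = 0.05. fail to reject H0.

W+ = 13, W- = 15, W = min = 13, p = 0.865295, fail to reject H0.


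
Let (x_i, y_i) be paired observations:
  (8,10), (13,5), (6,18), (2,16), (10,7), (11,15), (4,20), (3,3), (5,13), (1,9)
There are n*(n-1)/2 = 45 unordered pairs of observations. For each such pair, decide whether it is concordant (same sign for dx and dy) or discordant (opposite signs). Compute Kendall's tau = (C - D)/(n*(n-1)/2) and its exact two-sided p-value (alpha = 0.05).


Step 1: Enumerate the 45 unordered pairs (i,j) with i<j and classify each by sign(x_j-x_i) * sign(y_j-y_i).
  (1,2):dx=+5,dy=-5->D; (1,3):dx=-2,dy=+8->D; (1,4):dx=-6,dy=+6->D; (1,5):dx=+2,dy=-3->D
  (1,6):dx=+3,dy=+5->C; (1,7):dx=-4,dy=+10->D; (1,8):dx=-5,dy=-7->C; (1,9):dx=-3,dy=+3->D
  (1,10):dx=-7,dy=-1->C; (2,3):dx=-7,dy=+13->D; (2,4):dx=-11,dy=+11->D; (2,5):dx=-3,dy=+2->D
  (2,6):dx=-2,dy=+10->D; (2,7):dx=-9,dy=+15->D; (2,8):dx=-10,dy=-2->C; (2,9):dx=-8,dy=+8->D
  (2,10):dx=-12,dy=+4->D; (3,4):dx=-4,dy=-2->C; (3,5):dx=+4,dy=-11->D; (3,6):dx=+5,dy=-3->D
  (3,7):dx=-2,dy=+2->D; (3,8):dx=-3,dy=-15->C; (3,9):dx=-1,dy=-5->C; (3,10):dx=-5,dy=-9->C
  (4,5):dx=+8,dy=-9->D; (4,6):dx=+9,dy=-1->D; (4,7):dx=+2,dy=+4->C; (4,8):dx=+1,dy=-13->D
  (4,9):dx=+3,dy=-3->D; (4,10):dx=-1,dy=-7->C; (5,6):dx=+1,dy=+8->C; (5,7):dx=-6,dy=+13->D
  (5,8):dx=-7,dy=-4->C; (5,9):dx=-5,dy=+6->D; (5,10):dx=-9,dy=+2->D; (6,7):dx=-7,dy=+5->D
  (6,8):dx=-8,dy=-12->C; (6,9):dx=-6,dy=-2->C; (6,10):dx=-10,dy=-6->C; (7,8):dx=-1,dy=-17->C
  (7,9):dx=+1,dy=-7->D; (7,10):dx=-3,dy=-11->C; (8,9):dx=+2,dy=+10->C; (8,10):dx=-2,dy=+6->D
  (9,10):dx=-4,dy=-4->C
Step 2: C = 19, D = 26, total pairs = 45.
Step 3: tau = (C - D)/(n(n-1)/2) = (19 - 26)/45 = -0.155556.
Step 4: Exact two-sided p-value (enumerate n! = 3628800 permutations of y under H0): p = 0.600654.
Step 5: alpha = 0.05. fail to reject H0.

tau_b = -0.1556 (C=19, D=26), p = 0.600654, fail to reject H0.


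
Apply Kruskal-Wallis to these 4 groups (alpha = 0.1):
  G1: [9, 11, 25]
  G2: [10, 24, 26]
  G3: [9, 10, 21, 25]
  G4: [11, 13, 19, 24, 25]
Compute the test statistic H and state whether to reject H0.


Step 1: Combine all N = 15 observations and assign midranks.
sorted (value, group, rank): (9,G1,1.5), (9,G3,1.5), (10,G2,3.5), (10,G3,3.5), (11,G1,5.5), (11,G4,5.5), (13,G4,7), (19,G4,8), (21,G3,9), (24,G2,10.5), (24,G4,10.5), (25,G1,13), (25,G3,13), (25,G4,13), (26,G2,15)
Step 2: Sum ranks within each group.
R_1 = 20 (n_1 = 3)
R_2 = 29 (n_2 = 3)
R_3 = 27 (n_3 = 4)
R_4 = 44 (n_4 = 5)
Step 3: H = 12/(N(N+1)) * sum(R_i^2/n_i) - 3(N+1)
     = 12/(15*16) * (20^2/3 + 29^2/3 + 27^2/4 + 44^2/5) - 3*16
     = 0.050000 * 983.117 - 48
     = 1.155833.
Step 4: Ties present; correction factor C = 1 - 48/(15^3 - 15) = 0.985714. Corrected H = 1.155833 / 0.985714 = 1.172585.
Step 5: Under H0, H ~ chi^2(3); p-value = 0.759587.
Step 6: alpha = 0.1. fail to reject H0.

H = 1.1726, df = 3, p = 0.759587, fail to reject H0.


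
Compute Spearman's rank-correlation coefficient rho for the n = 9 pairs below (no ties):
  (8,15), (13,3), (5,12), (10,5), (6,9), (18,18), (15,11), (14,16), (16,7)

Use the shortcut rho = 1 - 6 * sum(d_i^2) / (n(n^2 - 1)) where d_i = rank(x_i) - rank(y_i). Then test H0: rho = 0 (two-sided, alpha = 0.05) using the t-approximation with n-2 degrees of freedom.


Step 1: Rank x and y separately (midranks; no ties here).
rank(x): 8->3, 13->5, 5->1, 10->4, 6->2, 18->9, 15->7, 14->6, 16->8
rank(y): 15->7, 3->1, 12->6, 5->2, 9->4, 18->9, 11->5, 16->8, 7->3
Step 2: d_i = R_x(i) - R_y(i); compute d_i^2.
  (3-7)^2=16, (5-1)^2=16, (1-6)^2=25, (4-2)^2=4, (2-4)^2=4, (9-9)^2=0, (7-5)^2=4, (6-8)^2=4, (8-3)^2=25
sum(d^2) = 98.
Step 3: rho = 1 - 6*98 / (9*(9^2 - 1)) = 1 - 588/720 = 0.183333.
Step 4: Under H0, t = rho * sqrt((n-2)/(1-rho^2)) = 0.4934 ~ t(7).
Step 5: Two-sided p-value from the t-distribution with 7 df = 0.636820.
Step 6: alpha = 0.05. fail to reject H0.

rho = 0.1833, p = 0.636820, fail to reject H0 at alpha = 0.05.


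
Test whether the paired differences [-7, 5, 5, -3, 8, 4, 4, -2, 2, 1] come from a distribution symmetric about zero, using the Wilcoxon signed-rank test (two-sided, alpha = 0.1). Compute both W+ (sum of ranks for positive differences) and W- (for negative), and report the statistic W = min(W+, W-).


Step 1: Drop any zero differences (none here) and take |d_i|.
|d| = [7, 5, 5, 3, 8, 4, 4, 2, 2, 1]
Step 2: Midrank |d_i| (ties get averaged ranks).
ranks: |7|->9, |5|->7.5, |5|->7.5, |3|->4, |8|->10, |4|->5.5, |4|->5.5, |2|->2.5, |2|->2.5, |1|->1
Step 3: Attach original signs; sum ranks with positive sign and with negative sign.
W+ = 7.5 + 7.5 + 10 + 5.5 + 5.5 + 2.5 + 1 = 39.5
W- = 9 + 4 + 2.5 = 15.5
(Check: W+ + W- = 55 should equal n(n+1)/2 = 55.)
Step 4: Test statistic W = min(W+, W-) = 15.5.
Step 5: Ties in |d|, so use the tie-corrected normal approximation.
        E[W] = n(n+1)/4 = 10*11/4 = 27.5.
        Tie groups: |d|=2 (t=2), |d|=4 (t=2), |d|=5 (t=2); sum(t^3 - t) = 18.
        Var[W] = n(n+1)(2n+1)/24 - sum(t^3-t)/48 = 2310/24 - 18/48 = 95.875.
        z = (W - E[W]) / sqrt(Var[W]) = (15.5 - 27.5) / 9.7916 = -1.2255.
        Two-sided p = 2*Phi(z) = 0.220371.
Step 6: alpha = 0.1. fail to reject H0.

W+ = 39.5, W- = 15.5, W = min = 15.5, p = 0.220371, fail to reject H0.


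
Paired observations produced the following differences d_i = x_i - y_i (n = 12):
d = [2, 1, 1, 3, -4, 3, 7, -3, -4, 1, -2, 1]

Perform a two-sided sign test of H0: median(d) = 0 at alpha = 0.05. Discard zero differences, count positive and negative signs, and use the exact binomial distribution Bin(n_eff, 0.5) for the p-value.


Step 1: Discard zero differences. Original n = 12; n_eff = number of nonzero differences = 12.
Nonzero differences (with sign): +2, +1, +1, +3, -4, +3, +7, -3, -4, +1, -2, +1
Step 2: Count signs: positive = 8, negative = 4.
Step 3: Under H0: P(positive) = 0.5, so the number of positives S ~ Bin(12, 0.5).
Step 4: Two-sided exact p-value = sum of Bin(12,0.5) probabilities at or below the observed probability = 0.387695.
Step 5: alpha = 0.05. fail to reject H0.

n_eff = 12, pos = 8, neg = 4, p = 0.387695, fail to reject H0.


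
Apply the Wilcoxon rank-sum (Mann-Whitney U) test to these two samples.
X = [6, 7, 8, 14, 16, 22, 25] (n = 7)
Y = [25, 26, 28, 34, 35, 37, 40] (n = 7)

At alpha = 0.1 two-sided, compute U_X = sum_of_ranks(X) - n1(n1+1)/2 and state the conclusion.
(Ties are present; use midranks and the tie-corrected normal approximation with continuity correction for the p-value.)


Step 1: Combine and sort all 14 observations; assign midranks.
sorted (value, group): (6,X), (7,X), (8,X), (14,X), (16,X), (22,X), (25,X), (25,Y), (26,Y), (28,Y), (34,Y), (35,Y), (37,Y), (40,Y)
ranks: 6->1, 7->2, 8->3, 14->4, 16->5, 22->6, 25->7.5, 25->7.5, 26->9, 28->10, 34->11, 35->12, 37->13, 40->14
Step 2: Rank sum for X: R1 = 1 + 2 + 3 + 4 + 5 + 6 + 7.5 = 28.5.
Step 3: U_X = R1 - n1(n1+1)/2 = 28.5 - 7*8/2 = 28.5 - 28 = 0.5.
       U_Y = n1*n2 - U_X = 49 - 0.5 = 48.5.
Step 4: Ties are present, so use the tie-corrected normal approximation (with continuity correction) for the p-value.
Step 5: p-value = 0.002647; compare to alpha = 0.1. reject H0.

U_X = 0.5, p = 0.002647, reject H0 at alpha = 0.1.


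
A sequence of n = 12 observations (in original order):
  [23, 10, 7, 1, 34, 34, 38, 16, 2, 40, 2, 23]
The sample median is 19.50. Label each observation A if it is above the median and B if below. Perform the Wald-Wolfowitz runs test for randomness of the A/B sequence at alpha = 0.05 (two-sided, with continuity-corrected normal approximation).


Step 1: Compute median = 19.50; label A = above, B = below.
Labels in order: ABBBAAABBABA  (n_A = 6, n_B = 6)
Step 2: Count runs R = 7.
Step 3: Under H0 (random ordering), E[R] = 2*n_A*n_B/(n_A+n_B) + 1 = 2*6*6/12 + 1 = 7.0000.
        Var[R] = 2*n_A*n_B*(2*n_A*n_B - n_A - n_B) / ((n_A+n_B)^2 * (n_A+n_B-1)) = 4320/1584 = 2.7273.
        SD[R] = 1.6514.
Step 4: R = E[R], so z = 0 with no continuity correction.
Step 5: Two-sided p-value via normal approximation = 2*(1 - Phi(|z|)) = 1.000000.
Step 6: alpha = 0.05. fail to reject H0.

R = 7, z = 0.0000, p = 1.000000, fail to reject H0.


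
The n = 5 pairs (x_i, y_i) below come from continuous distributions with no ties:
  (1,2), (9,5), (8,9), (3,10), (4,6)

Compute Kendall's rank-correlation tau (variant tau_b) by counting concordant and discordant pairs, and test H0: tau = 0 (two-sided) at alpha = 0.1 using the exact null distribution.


Step 1: Enumerate the 10 unordered pairs (i,j) with i<j and classify each by sign(x_j-x_i) * sign(y_j-y_i).
  (1,2):dx=+8,dy=+3->C; (1,3):dx=+7,dy=+7->C; (1,4):dx=+2,dy=+8->C; (1,5):dx=+3,dy=+4->C
  (2,3):dx=-1,dy=+4->D; (2,4):dx=-6,dy=+5->D; (2,5):dx=-5,dy=+1->D; (3,4):dx=-5,dy=+1->D
  (3,5):dx=-4,dy=-3->C; (4,5):dx=+1,dy=-4->D
Step 2: C = 5, D = 5, total pairs = 10.
Step 3: tau = (C - D)/(n(n-1)/2) = (5 - 5)/10 = 0.000000.
Step 4: Exact two-sided p-value (enumerate n! = 120 permutations of y under H0): p = 1.000000.
Step 5: alpha = 0.1. fail to reject H0.

tau_b = 0.0000 (C=5, D=5), p = 1.000000, fail to reject H0.


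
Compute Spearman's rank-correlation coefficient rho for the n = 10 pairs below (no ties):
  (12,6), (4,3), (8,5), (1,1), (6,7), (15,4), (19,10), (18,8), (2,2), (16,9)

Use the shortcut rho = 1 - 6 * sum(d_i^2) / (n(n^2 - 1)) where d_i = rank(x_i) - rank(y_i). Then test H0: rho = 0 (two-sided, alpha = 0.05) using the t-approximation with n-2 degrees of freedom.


Step 1: Rank x and y separately (midranks; no ties here).
rank(x): 12->6, 4->3, 8->5, 1->1, 6->4, 15->7, 19->10, 18->9, 2->2, 16->8
rank(y): 6->6, 3->3, 5->5, 1->1, 7->7, 4->4, 10->10, 8->8, 2->2, 9->9
Step 2: d_i = R_x(i) - R_y(i); compute d_i^2.
  (6-6)^2=0, (3-3)^2=0, (5-5)^2=0, (1-1)^2=0, (4-7)^2=9, (7-4)^2=9, (10-10)^2=0, (9-8)^2=1, (2-2)^2=0, (8-9)^2=1
sum(d^2) = 20.
Step 3: rho = 1 - 6*20 / (10*(10^2 - 1)) = 1 - 120/990 = 0.878788.
Step 4: Under H0, t = rho * sqrt((n-2)/(1-rho^2)) = 5.2086 ~ t(8).
Step 5: Two-sided p-value from the t-distribution with 8 df = 0.000814.
Step 6: alpha = 0.05. reject H0.

rho = 0.8788, p = 0.000814, reject H0 at alpha = 0.05.
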